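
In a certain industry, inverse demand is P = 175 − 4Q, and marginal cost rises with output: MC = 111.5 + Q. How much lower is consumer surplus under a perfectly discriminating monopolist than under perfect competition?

CS falls by 322.58

Under competition P = MC: 175 − 4Q = 111.5 + Q ⇒ Q = 12.7, P = 124.2.
CS = ½·(175 − 124.2)·12.7 = 322.58.
A perfectly discriminating monopolist sells every unit with P(Q) ≥ MC(Q), so output equals the competitive quantity Q = 12.7. Each buyer pays their reservation price, so CS = 0 and the firm captures all surplus.
CS = 0.
Change in consumer surplus: 0 − 322.58 = −322.58.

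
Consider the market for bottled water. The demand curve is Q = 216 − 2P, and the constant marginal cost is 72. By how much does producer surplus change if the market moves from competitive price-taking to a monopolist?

Inverting demand: P = 108 − 0.5Q.
Under competition P = MC = 72, so Q = (108 − 72)/0.5 = 72.
PS = (72 − 72)·72 = 0.
A monopolist chooses Q where MR = MC. MR = 108 − Q; setting this equal to 72 gives Q = 36 and P = 90.
PS = (90 − 72)·36 = 648.
Change in producer surplus: 648 − 0 = 648.

Producer surplus rises by 648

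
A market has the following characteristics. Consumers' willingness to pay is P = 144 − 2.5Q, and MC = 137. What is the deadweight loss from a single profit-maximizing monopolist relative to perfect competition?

DWL = 2.45

Perfect competition: P = MC = 137, so 144 − 2.5Q = 137 and Q = 2.8.
The monopolist equates marginal revenue to marginal cost: 144 − 5Q = 137, so Q = 1.4. From demand, P = 140.5.
DWL is the triangle between Q = 1.4 and Q = 2.8: ½·(2.8 − 1.4)·(140.5 − 137) = 2.45.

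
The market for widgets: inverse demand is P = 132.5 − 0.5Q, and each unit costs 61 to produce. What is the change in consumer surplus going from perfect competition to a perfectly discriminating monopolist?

Consumer surplus falls by 5112.25

Competitive firms price at marginal cost: P = 61, giving Q = 143.
CS = ½·(132.5 − 61)·143 = 5112.25.
With perfect price discrimination, output is the efficient level Q = 143 (where demand meets MC), but every buyer pays their willingness to pay: CS = 0 and PS = total surplus.
CS = 0.
Change in consumer surplus: 0 − 5112.25 = −5112.25.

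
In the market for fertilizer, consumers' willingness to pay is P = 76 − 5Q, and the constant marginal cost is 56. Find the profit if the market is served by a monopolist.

Profit = 20

The monopolist equates marginal revenue to marginal cost: 76 − 10Q = 56, so Q = 2. From demand, P = 66.
Profit = (66 − 56)·2 = 20.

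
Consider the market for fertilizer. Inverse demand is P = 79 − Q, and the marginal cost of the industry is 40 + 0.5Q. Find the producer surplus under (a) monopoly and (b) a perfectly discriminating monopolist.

Monopoly sets MR = MC: 79 − 2Q = 40 + 0.5Q ⇒ Q = 15.6, P = 79 − 15.6 = 63.4.
PS = P·Q − VC(Q) = 63.4·15.6 − (40·15.6 + ½·0.5·15.6²) = 304.2.
With perfect price discrimination, output is the efficient level Q = 26 (where demand meets MC), but every buyer pays their willingness to pay: CS = 0 and PS = total surplus.
PS = ½·(79 − 40)·26 = 507.

Monopoly: PS = 304.2; Perfect PD: PS = 507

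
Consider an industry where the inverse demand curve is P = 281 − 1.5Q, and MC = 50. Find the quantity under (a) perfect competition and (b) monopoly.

Competition: Q = 154; Monopoly: Q = 77

Under competition P = MC = 50, so Q = (281 − 50)/1.5 = 154.
A monopolist chooses Q where MR = MC. MR = 281 − 3Q; setting this equal to 50 gives Q = 77 and P = 165.5.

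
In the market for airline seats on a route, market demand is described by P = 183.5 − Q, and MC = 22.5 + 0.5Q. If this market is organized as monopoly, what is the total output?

Q = 64.4

The monopolist equates marginal revenue to marginal cost: 183.5 − 2Q = 22.5 + 0.5Q, so Q = 64.4. From demand, P = 119.1.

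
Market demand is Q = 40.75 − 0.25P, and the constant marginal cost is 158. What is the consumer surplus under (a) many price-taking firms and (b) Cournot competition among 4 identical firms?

Competition: CS = 3.125; Cournot: CS = 2

Inverting demand: P = 163 − 4Q.
Perfect competition: P = MC = 158, so 163 − 4Q = 158 and Q = 1.25.
CS = ½·(163 − 158)·1.25 = 3.125.
In a 4-firm Cournot equilibrium, symmetry and the first-order condition give q = (163 − 158)/(20) = 0.25. So Q = 1 and P = 159.
CS = ½·(163 − 159)·1 = 2.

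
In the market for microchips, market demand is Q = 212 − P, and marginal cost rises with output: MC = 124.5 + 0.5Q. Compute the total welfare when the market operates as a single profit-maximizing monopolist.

TS = 2143.75

Inverting demand: P = 212 − Q.
Monopoly sets MR = MC: 212 − 2Q = 124.5 + 0.5Q ⇒ Q = 35, P = 212 − 35 = 177.
CS = ½·(212 − 177)·35 = 612.5; PS = (177·35 − 124.5·35 − ½·0.5·35²) = 1531.25; TS = 2143.75.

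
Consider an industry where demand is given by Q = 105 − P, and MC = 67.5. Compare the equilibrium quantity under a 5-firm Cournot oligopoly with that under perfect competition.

Cournot: Q = 31.25; Competition: Q = 37.5

Inverting demand: P = 105 − Q.
With 5 symmetric Cournot firms, each firm's FOC gives 105 − 6q = 67.5, so q = 6.25, Q = 5·6.25 = 31.25, and P = 73.75.
Perfect competition: P = MC = 67.5, so 105 − Q = 67.5 and Q = 37.5.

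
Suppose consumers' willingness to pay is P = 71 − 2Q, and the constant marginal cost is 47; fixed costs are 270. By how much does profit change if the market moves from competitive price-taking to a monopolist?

Under competition P = MC = 47, so Q = (71 − 47)/2 = 12.
Profit = (47 − 47)·12 − 270 = −270.
Monopoly sets MR = MC: 71 − 4Q = 47 ⇒ Q = 6, P = 71 − 2·6 = 59.
Profit = (59 − 47)·6 − 270 = −198.
Change in profit: −198 − −270 = 72.

Profit rises by 72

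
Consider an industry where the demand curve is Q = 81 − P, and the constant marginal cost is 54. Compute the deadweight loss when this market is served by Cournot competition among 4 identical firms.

DWL = 14.58

Inverting demand: P = 81 − Q.
Competitive firms price at marginal cost: P = 54, giving Q = 27.
In a 4-firm Cournot equilibrium, symmetry and the first-order condition give q = (81 − 54)/(5) = 5.4. So Q = 21.6 and P = 59.4.
DWL is the triangle between Q = 21.6 and Q = 27: ½·(27 − 21.6)·(59.4 − 54) = 14.58.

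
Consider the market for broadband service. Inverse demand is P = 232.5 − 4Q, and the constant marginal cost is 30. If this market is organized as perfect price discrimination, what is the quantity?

Q = 50.625

Under first-degree price discrimination the firm charges each unit its demand price and produces up to where P = MC, i.e. Q = 50.625. Consumer surplus is zero; producer surplus equals total surplus.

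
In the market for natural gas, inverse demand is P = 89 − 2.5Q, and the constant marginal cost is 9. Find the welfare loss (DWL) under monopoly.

DWL = 320

Competitive firms price at marginal cost: P = 9, giving Q = 32.
Monopoly sets MR = MC: 89 − 5Q = 9 ⇒ Q = 16, P = 89 − 2.5·16 = 49.
DWL is the triangle between Q = 16 and Q = 32: ½·(32 − 16)·(49 − 9) = 320.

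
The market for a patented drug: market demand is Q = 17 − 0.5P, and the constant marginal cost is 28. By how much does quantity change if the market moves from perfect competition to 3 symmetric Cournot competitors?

Q falls by 0.75

Inverting demand: P = 34 − 2Q.
Competitive firms price at marginal cost: P = 28, giving Q = 3.
With 3 symmetric Cournot firms, each firm's FOC gives 34 − 8q = 28, so q = 0.75, Q = 3·0.75 = 2.25, and P = 29.5.
Change in quantity: 2.25 − 3 = −0.75.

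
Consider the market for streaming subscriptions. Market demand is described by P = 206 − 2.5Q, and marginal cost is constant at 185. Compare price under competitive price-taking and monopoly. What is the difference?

Price rises by 10.5

Perfect competition: P = MC = 185, so 206 − 2.5Q = 185 and Q = 8.4.
Monopoly sets MR = MC: 206 − 5Q = 185 ⇒ Q = 4.2, P = 206 − 2.5·4.2 = 195.5.
Change in price: 195.5 − 185 = 10.5.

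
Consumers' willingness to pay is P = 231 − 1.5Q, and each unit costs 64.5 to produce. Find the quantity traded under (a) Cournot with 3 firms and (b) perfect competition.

With 3 symmetric Cournot firms, each firm's FOC gives 231 − 6q = 64.5, so q = 27.75, Q = 3·27.75 = 83.25, and P = 106.125.
Perfect competition: P = MC = 64.5, so 231 − 1.5Q = 64.5 and Q = 111.

Cournot: Q = 83.25; Competition: Q = 111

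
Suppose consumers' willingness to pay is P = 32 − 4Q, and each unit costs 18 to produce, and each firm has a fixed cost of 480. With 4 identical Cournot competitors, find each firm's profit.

With 4 symmetric Cournot firms, each firm's FOC gives 32 − 20q = 18, so q = 0.7, Q = 4·0.7 = 2.8, and P = 20.8.
Each firm's profit = (20.8 − 18)·0.7 − 480 = −478.04.

π_i = −478.04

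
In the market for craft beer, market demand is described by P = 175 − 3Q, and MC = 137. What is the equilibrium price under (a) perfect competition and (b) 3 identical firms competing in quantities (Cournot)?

Under competition P = MC = 137, so Q = (175 − 137)/3 = 38/3.
With 3 symmetric Cournot firms, each firm's FOC gives 175 − 12q = 137, so q = 19/6, Q = 3·19/6 = 9.5, and P = 146.5.

Competition: P = 137; Cournot: P = 146.5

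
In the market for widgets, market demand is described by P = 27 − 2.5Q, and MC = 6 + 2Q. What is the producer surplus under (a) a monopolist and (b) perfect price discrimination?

Monopoly: PS = 31.5; Perfect PD: PS = 49

A monopolist chooses Q where MR = MC. MR = 27 − 5Q; setting this equal to 6 + 2Q gives Q = 3 and P = 19.5.
PS = P·Q − VC(Q) = 19.5·3 − (6·3 + ½·2·3²) = 31.5.
With perfect price discrimination, output is the efficient level Q = 14/3 (where demand meets MC), but every buyer pays their willingness to pay: CS = 0 and PS = total surplus.
PS = ½·(27 − 6)·14/3 = 49.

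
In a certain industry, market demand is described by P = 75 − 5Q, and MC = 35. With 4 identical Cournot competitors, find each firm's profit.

In a 4-firm Cournot equilibrium, symmetry and the first-order condition give q = (75 − 35)/(25) = 1.6. So Q = 6.4 and P = 43.
Each firm's profit = (43 − 35)·1.6 = 12.8.

π_i = 12.8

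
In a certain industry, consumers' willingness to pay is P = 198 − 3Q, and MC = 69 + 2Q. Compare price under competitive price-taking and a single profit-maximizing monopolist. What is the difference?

Price rises by 29.025

Competitive equilibrium sets price equal to marginal cost: 198 − 3Q = 69 + 2Q, so Q = 25.8 and P = 120.6.
A monopolist chooses Q where MR = MC. MR = 198 − 6Q; setting this equal to 69 + 2Q gives Q = 16.125 and P = 149.625.
Change in price: 149.625 − 120.6 = 29.025.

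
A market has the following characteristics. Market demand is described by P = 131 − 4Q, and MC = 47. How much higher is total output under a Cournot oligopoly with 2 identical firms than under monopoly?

Q rises by 3.5

Monopoly sets MR = MC: 131 − 8Q = 47 ⇒ Q = 10.5, P = 131 − 4·10.5 = 89.
With 2 symmetric Cournot firms, each firm's FOC gives 131 − 12q = 47, so q = 7, Q = 2·7 = 14, and P = 75.
Change in total output: 14 − 10.5 = 3.5.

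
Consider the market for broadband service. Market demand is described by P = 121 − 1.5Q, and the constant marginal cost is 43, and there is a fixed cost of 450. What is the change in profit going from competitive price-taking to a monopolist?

π rises by 1014

Under competition P = MC = 43, so Q = (121 − 43)/1.5 = 52.
Profit = (43 − 43)·52 − 450 = −450.
Monopoly sets MR = MC: 121 − 3Q = 43 ⇒ Q = 26, P = 121 − 1.5·26 = 82.
Profit = (82 − 43)·26 − 450 = 564.
Change in profit: 564 − −450 = 1014.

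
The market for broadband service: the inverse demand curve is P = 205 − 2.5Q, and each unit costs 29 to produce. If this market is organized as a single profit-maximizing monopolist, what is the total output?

Q = 35.2

Monopoly sets MR = MC: 205 − 5Q = 29 ⇒ Q = 35.2, P = 205 − 2.5·35.2 = 117.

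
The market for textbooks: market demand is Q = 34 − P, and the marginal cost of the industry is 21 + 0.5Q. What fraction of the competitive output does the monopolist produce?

Inverting demand: P = 34 − Q.
Monopoly sets MR = MC: 34 − 2Q = 21 + 0.5Q ⇒ Q = 5.2, P = 34 − 5.2 = 28.8.
Under competition P = MC: 34 − Q = 21 + 0.5Q ⇒ Q = 26/3, P = 76/3.
Ratio Q_m/Q_c = 5.2/(26/3) = 0.6.

Q_m/Q_c = 0.6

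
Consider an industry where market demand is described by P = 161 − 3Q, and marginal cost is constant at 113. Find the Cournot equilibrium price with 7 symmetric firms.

P = 119

Cournot with 7 identical firms: the symmetric best-response condition is 161 − 24q = 113. Each firm produces q = 2, total output Q = 14, price P = 119.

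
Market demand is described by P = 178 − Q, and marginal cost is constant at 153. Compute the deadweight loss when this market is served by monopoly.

Competitive firms price at marginal cost: P = 153, giving Q = 25.
Monopoly sets MR = MC: 178 − 2Q = 153 ⇒ Q = 12.5, P = 178 − 12.5 = 165.5.
DWL is the triangle between Q = 12.5 and Q = 25: ½·(25 − 12.5)·(165.5 − 153) = 78.125.

DWL = 78.125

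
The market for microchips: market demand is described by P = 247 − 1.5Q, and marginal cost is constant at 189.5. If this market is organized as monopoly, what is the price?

Monopoly sets MR = MC: 247 − 3Q = 189.5 ⇒ Q = 115/6, P = 247 − 1.5·115/6 = 218.25.

P = 218.25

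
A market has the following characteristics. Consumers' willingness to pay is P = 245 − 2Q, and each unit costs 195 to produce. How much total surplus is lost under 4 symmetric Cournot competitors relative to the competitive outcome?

DWL = 25

Perfect competition: P = MC = 195, so 245 − 2Q = 195 and Q = 25.
With 4 symmetric Cournot firms, each firm's FOC gives 245 − 10q = 195, so q = 5, Q = 4·5 = 20, and P = 205.
DWL is the triangle between Q = 20 and Q = 25: ½·(25 − 20)·(205 − 195) = 25.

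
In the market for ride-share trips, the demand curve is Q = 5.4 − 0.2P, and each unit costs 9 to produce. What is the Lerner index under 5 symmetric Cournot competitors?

Lerner index = 0.25

Inverting demand: P = 27 − 5Q.
Cournot with 5 identical firms: the symmetric best-response condition is 27 − 30q = 9. Each firm produces q = 0.6, total output Q = 3, price P = 12.
Lerner index = (P − MC)/P = (12 − 9)/12 = 0.25.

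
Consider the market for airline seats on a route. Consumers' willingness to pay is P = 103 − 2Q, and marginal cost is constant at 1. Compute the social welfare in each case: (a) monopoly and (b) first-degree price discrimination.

Monopoly: TS = 1950.75; Perfect PD: TS = 2601

Monopoly sets MR = MC: 103 − 4Q = 1 ⇒ Q = 25.5, P = 103 − 2·25.5 = 52.
CS = ½·(103 − 52)·25.5 = 650.25; PS = (52 − 1)·25.5 = 1300.5; TS = 1950.75.
With perfect price discrimination, output is the efficient level Q = 51 (where demand meets MC), but every buyer pays their willingness to pay: CS = 0 and PS = total surplus.
TS = 2601 (equal to competitive TS).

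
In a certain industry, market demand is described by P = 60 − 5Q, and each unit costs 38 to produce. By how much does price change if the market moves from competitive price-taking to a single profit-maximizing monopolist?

Competitive firms price at marginal cost: P = 38, giving Q = 4.4.
The monopolist equates marginal revenue to marginal cost: 60 − 10Q = 38, so Q = 2.2. From demand, P = 49.
Change in price: 49 − 38 = 11.

Price rises by 11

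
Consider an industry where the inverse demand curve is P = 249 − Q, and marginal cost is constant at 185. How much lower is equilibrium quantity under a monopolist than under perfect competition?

Q falls by 32

Competitive firms price at marginal cost: P = 185, giving Q = 64.
Monopoly sets MR = MC: 249 − 2Q = 185 ⇒ Q = 32, P = 249 − 32 = 217.
Change in equilibrium quantity: 32 − 64 = −32.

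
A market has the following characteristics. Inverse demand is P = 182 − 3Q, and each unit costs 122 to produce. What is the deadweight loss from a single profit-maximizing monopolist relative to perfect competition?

DWL = 150

Perfect competition: P = MC = 122, so 182 − 3Q = 122 and Q = 20.
A monopolist chooses Q where MR = MC. MR = 182 − 6Q; setting this equal to 122 gives Q = 10 and P = 152.
DWL is the triangle between Q = 10 and Q = 20: ½·(20 − 10)·(152 − 122) = 150.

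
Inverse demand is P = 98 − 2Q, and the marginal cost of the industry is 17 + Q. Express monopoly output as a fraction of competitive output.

Q_m/Q_c = 0.6

Monopoly sets MR = MC: 98 − 4Q = 17 + Q ⇒ Q = 16.2, P = 98 − 2·16.2 = 65.6.
Under competition P = MC: 98 − 2Q = 17 + Q ⇒ Q = 27, P = 44.
Ratio Q_m/Q_c = 16.2/27 = 0.6.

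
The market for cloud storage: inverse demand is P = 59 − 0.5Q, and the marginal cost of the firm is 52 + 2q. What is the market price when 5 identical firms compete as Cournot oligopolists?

With 5 symmetric Cournot firms, each firm's FOC gives 59 − 3q = 52 + 2q, so q = 1.4, Q = 5·1.4 = 7, and P = 55.5.

P = 55.5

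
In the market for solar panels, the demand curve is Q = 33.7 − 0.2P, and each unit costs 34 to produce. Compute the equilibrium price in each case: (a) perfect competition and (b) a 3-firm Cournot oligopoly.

Competition: P = 34; Cournot: P = 67.625

Inverting demand: P = 168.5 − 5Q.
Under competition P = MC = 34, so Q = (168.5 − 34)/5 = 26.9.
In a 3-firm Cournot equilibrium, symmetry and the first-order condition give q = (168.5 − 34)/(20) = 6.725. So Q = 20.175 and P = 67.625.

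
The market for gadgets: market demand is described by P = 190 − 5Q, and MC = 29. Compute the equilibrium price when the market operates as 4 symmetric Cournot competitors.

P = 61.2

Cournot with 4 identical firms: the symmetric best-response condition is 190 − 25q = 29. Each firm produces q = 6.44, total output Q = 25.76, price P = 61.2.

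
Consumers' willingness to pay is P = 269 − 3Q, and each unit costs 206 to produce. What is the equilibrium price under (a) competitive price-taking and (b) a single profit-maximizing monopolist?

Competition: P = 206; Monopoly: P = 237.5

Perfect competition: P = MC = 206, so 269 − 3Q = 206 and Q = 21.
A monopolist chooses Q where MR = MC. MR = 269 − 6Q; setting this equal to 206 gives Q = 10.5 and P = 237.5.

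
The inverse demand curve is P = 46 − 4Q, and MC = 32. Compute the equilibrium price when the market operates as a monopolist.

A monopolist chooses Q where MR = MC. MR = 46 − 8Q; setting this equal to 32 gives Q = 1.75 and P = 39.

P = 39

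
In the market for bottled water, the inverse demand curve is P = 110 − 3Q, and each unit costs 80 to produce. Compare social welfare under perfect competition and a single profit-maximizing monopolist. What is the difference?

Social welfare falls by 37.5

Competitive firms price at marginal cost: P = 80, giving Q = 10.
CS = ½·(110 − 80)·10 = 150; PS = (80 − 80)·10 = 0; TS = 150.
A monopolist chooses Q where MR = MC. MR = 110 − 6Q; setting this equal to 80 gives Q = 5 and P = 95.
CS = ½·(110 − 95)·5 = 37.5; PS = (95 − 80)·5 = 75; TS = 112.5.
Change in social welfare: 112.5 − 150 = −37.5.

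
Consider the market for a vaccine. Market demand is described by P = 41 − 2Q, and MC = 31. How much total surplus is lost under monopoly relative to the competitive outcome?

DWL = 6.25

Perfect competition: P = MC = 31, so 41 − 2Q = 31 and Q = 5.
The monopolist equates marginal revenue to marginal cost: 41 − 4Q = 31, so Q = 2.5. From demand, P = 36.
DWL is the triangle between Q = 2.5 and Q = 5: ½·(5 − 2.5)·(36 − 31) = 6.25.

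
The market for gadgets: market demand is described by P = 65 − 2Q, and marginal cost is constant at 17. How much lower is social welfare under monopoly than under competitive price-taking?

Under competition P = MC = 17, so Q = (65 − 17)/2 = 24.
CS = ½·(65 − 17)·24 = 576; PS = (17 − 17)·24 = 0; TS = 576.
Monopoly sets MR = MC: 65 − 4Q = 17 ⇒ Q = 12, P = 65 − 2·12 = 41.
CS = ½·(65 − 41)·12 = 144; PS = (41 − 17)·12 = 288; TS = 432.
Change in social welfare: 432 − 576 = −144.

TS falls by 144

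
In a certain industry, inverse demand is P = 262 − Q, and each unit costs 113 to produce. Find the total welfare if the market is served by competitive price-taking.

TS = 11100.5

Perfect competition: P = MC = 113, so 262 − Q = 113 and Q = 149.
CS = ½·(262 − 113)·149 = 11100.5; PS = (113 − 113)·149 = 0; TS = 11100.5.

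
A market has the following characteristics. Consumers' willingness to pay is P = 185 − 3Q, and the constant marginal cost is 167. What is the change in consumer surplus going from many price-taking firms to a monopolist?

CS falls by 40.5

Under competition P = MC = 167, so Q = (185 − 167)/3 = 6.
CS = ½·(185 − 167)·6 = 54.
A monopolist chooses Q where MR = MC. MR = 185 − 6Q; setting this equal to 167 gives Q = 3 and P = 176.
CS = ½·(185 − 176)·3 = 13.5.
Change in consumer surplus: 13.5 − 54 = −40.5.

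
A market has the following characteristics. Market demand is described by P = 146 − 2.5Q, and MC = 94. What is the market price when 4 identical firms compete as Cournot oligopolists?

With 4 symmetric Cournot firms, each firm's FOC gives 146 − 12.5q = 94, so q = 4.16, Q = 4·4.16 = 16.64, and P = 104.4.

P = 104.4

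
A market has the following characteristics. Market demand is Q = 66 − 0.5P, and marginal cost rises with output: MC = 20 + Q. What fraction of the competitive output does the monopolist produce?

Inverting demand: P = 132 − 2Q.
Monopoly sets MR = MC: 132 − 4Q = 20 + Q ⇒ Q = 22.4, P = 132 − 2·22.4 = 87.2.
Competitive equilibrium sets price equal to marginal cost: 132 − 2Q = 20 + Q, so Q = 112/3 and P = 172/3.
Ratio Q_m/Q_c = 22.4/(112/3) = 0.6.

Q_m/Q_c = 0.6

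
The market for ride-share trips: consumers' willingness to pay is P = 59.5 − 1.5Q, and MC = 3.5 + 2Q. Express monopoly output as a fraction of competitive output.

Q_m/Q_c = 0.7

Monopoly sets MR = MC: 59.5 − 3Q = 3.5 + 2Q ⇒ Q = 11.2, P = 59.5 − 1.5·11.2 = 42.7.
Competitive equilibrium sets price equal to marginal cost: 59.5 − 1.5Q = 3.5 + 2Q, so Q = 16 and P = 35.5.
Ratio Q_m/Q_c = 11.2/16 = 0.7.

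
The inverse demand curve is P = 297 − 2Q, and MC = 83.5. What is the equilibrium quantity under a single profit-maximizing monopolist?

The monopolist equates marginal revenue to marginal cost: 297 − 4Q = 83.5, so Q = 53.375. From demand, P = 190.25.

Q = 53.375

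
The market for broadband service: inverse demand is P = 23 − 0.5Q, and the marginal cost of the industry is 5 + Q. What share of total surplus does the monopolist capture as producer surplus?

PS/TS = 0.8

Monopoly sets MR = MC: 23 − Q = 5 + Q ⇒ Q = 9, P = 23 − 0.5·9 = 18.5.
CS = ½·(23 − 18.5)·9 = 20.25.
PS = P·Q − VC(Q) = 18.5·9 − (5·9 + ½·1·9²) = 81.
Share captured = PS/TS = 81/101.25 = 0.8.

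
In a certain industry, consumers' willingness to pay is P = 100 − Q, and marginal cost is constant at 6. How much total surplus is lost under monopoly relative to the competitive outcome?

DWL = 1104.5

Under competition P = MC = 6, so Q = (100 − 6)/1 = 94.
A monopolist chooses Q where MR = MC. MR = 100 − 2Q; setting this equal to 6 gives Q = 47 and P = 53.
DWL is the triangle between Q = 47 and Q = 94: ½·(94 − 47)·(53 − 6) = 1104.5.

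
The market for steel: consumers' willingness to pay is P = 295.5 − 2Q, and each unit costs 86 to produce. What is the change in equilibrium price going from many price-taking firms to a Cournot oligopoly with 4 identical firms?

P rises by 41.9

Perfect competition: P = MC = 86, so 295.5 − 2Q = 86 and Q = 104.75.
Cournot with 4 identical firms: the symmetric best-response condition is 295.5 − 10q = 86. Each firm produces q = 20.95, total output Q = 83.8, price P = 127.9.
Change in equilibrium price: 127.9 − 86 = 41.9.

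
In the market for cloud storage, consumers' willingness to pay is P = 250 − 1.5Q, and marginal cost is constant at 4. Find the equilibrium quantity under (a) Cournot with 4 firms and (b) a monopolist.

Cournot: Q = 131.2; Monopoly: Q = 82

Cournot with 4 identical firms: the symmetric best-response condition is 250 − 7.5q = 4. Each firm produces q = 32.8, total output Q = 131.2, price P = 53.2.
A monopolist chooses Q where MR = MC. MR = 250 − 3Q; setting this equal to 4 gives Q = 82 and P = 127.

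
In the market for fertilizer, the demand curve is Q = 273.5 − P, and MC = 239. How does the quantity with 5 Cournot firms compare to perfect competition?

Cournot: Q = 28.75; Competition: Q = 34.5

Inverting demand: P = 273.5 − Q.
Cournot with 5 identical firms: the symmetric best-response condition is 273.5 − 6q = 239. Each firm produces q = 5.75, total output Q = 28.75, price P = 244.75.
Under competition P = MC = 239, so Q = (273.5 − 239)/1 = 34.5.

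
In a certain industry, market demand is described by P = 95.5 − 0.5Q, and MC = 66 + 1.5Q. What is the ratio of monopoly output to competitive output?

Q_m/Q_c = 0.8

The monopolist equates marginal revenue to marginal cost: 95.5 − Q = 66 + 1.5Q, so Q = 11.8. From demand, P = 89.6.
Under competition P = MC: 95.5 − 0.5Q = 66 + 1.5Q ⇒ Q = 14.75, P = 88.125.
Ratio Q_m/Q_c = 11.8/14.75 = 0.8.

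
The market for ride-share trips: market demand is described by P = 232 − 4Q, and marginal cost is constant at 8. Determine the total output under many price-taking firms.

Q = 56

Under competition P = MC = 8, so Q = (232 − 8)/4 = 56.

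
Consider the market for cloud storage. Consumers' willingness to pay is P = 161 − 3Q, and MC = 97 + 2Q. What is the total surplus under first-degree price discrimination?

Under first-degree price discrimination the firm charges each unit its demand price and produces up to where P = MC, i.e. Q = 12.8. Consumer surplus is zero; producer surplus equals total surplus.
TS = 409.6 (equal to competitive TS).

TS = 409.6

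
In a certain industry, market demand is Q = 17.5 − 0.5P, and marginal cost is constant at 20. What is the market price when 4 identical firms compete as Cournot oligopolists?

P = 23

Inverting demand: P = 35 − 2Q.
With 4 symmetric Cournot firms, each firm's FOC gives 35 − 10q = 20, so q = 1.5, Q = 4·1.5 = 6, and P = 23.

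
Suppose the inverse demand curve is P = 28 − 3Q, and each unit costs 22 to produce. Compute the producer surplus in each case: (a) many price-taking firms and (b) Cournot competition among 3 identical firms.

Competitive firms price at marginal cost: P = 22, giving Q = 2.
PS = (22 − 22)·2 = 0.
With 3 symmetric Cournot firms, each firm's FOC gives 28 − 12q = 22, so q = 0.5, Q = 3·0.5 = 1.5, and P = 23.5.
PS = (23.5 − 22)·1.5 = 2.25.

Competition: PS = 0; Cournot: PS = 2.25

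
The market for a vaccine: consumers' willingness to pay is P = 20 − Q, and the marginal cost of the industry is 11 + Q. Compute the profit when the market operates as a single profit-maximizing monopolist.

Profit = 13.5

Monopoly sets MR = MC: 20 − 2Q = 11 + Q ⇒ Q = 3, P = 20 − 3 = 17.
Profit = 17·3 − (11·3 + ½·1·3²) = 13.5.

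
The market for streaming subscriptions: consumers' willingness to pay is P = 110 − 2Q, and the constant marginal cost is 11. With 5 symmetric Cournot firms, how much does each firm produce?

q_i = 8.25

With 5 symmetric Cournot firms, each firm's FOC gives 110 − 12q = 11, so q = 8.25, Q = 5·8.25 = 41.25, and P = 27.5.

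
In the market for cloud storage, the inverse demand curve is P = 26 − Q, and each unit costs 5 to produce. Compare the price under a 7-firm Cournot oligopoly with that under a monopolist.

Cournot: P = 7.625; Monopoly: P = 15.5

Cournot with 7 identical firms: the symmetric best-response condition is 26 − 8q = 5. Each firm produces q = 2.625, total output Q = 18.375, price P = 7.625.
The monopolist equates marginal revenue to marginal cost: 26 − 2Q = 5, so Q = 10.5. From demand, P = 15.5.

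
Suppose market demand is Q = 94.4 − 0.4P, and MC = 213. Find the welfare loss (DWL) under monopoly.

Inverting demand: P = 236 − 2.5Q.
Competitive firms price at marginal cost: P = 213, giving Q = 9.2.
The monopolist equates marginal revenue to marginal cost: 236 − 5Q = 213, so Q = 4.6. From demand, P = 224.5.
DWL is the triangle between Q = 4.6 and Q = 9.2: ½·(9.2 − 4.6)·(224.5 − 213) = 26.45.

DWL = 26.45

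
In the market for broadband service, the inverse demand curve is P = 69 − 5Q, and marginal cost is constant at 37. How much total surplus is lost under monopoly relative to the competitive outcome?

DWL = 25.6

Competitive firms price at marginal cost: P = 37, giving Q = 6.4.
The monopolist equates marginal revenue to marginal cost: 69 − 10Q = 37, so Q = 3.2. From demand, P = 53.
DWL is the triangle between Q = 3.2 and Q = 6.4: ½·(6.4 − 3.2)·(53 − 37) = 25.6.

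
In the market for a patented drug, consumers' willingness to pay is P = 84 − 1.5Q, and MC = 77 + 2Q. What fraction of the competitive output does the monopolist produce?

Monopoly sets MR = MC: 84 − 3Q = 77 + 2Q ⇒ Q = 1.4, P = 84 − 1.5·1.4 = 81.9.
Under competition P = MC: 84 − 1.5Q = 77 + 2Q ⇒ Q = 2, P = 81.
Ratio Q_m/Q_c = 1.4/2 = 0.7.

Q_m/Q_c = 0.7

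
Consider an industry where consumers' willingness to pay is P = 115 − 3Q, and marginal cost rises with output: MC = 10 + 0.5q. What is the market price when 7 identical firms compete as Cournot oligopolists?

P = 25

With 7 symmetric Cournot firms, each firm's FOC gives 115 − 24q = 10 + 0.5q, so q = 30/7, Q = 7·30/7 = 30, and P = 25.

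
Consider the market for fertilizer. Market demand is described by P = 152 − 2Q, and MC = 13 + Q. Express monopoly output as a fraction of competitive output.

The monopolist equates marginal revenue to marginal cost: 152 − 4Q = 13 + Q, so Q = 27.8. From demand, P = 96.4.
Competitive equilibrium sets price equal to marginal cost: 152 − 2Q = 13 + Q, so Q = 139/3 and P = 178/3.
Ratio Q_m/Q_c = 27.8/(139/3) = 0.6.

Q_m/Q_c = 0.6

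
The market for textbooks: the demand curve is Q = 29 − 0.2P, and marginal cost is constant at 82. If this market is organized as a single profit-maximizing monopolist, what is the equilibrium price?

Inverting demand: P = 145 − 5Q.
The monopolist equates marginal revenue to marginal cost: 145 − 10Q = 82, so Q = 6.3. From demand, P = 113.5.

P = 113.5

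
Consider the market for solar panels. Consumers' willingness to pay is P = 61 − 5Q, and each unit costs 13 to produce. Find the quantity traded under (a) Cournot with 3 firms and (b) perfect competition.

Cournot: Q = 7.2; Competition: Q = 9.6

With 3 symmetric Cournot firms, each firm's FOC gives 61 − 20q = 13, so q = 2.4, Q = 3·2.4 = 7.2, and P = 25.
Perfect competition: P = MC = 13, so 61 − 5Q = 13 and Q = 9.6.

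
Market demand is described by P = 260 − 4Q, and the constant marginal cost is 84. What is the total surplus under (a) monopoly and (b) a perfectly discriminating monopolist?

Monopoly: TS = 2904; Perfect PD: TS = 3872

Monopoly sets MR = MC: 260 − 8Q = 84 ⇒ Q = 22, P = 260 − 4·22 = 172.
CS = ½·(260 − 172)·22 = 968; PS = (172 − 84)·22 = 1936; TS = 2904.
Under first-degree price discrimination the firm charges each unit its demand price and produces up to where P = MC, i.e. Q = 44. Consumer surplus is zero; producer surplus equals total surplus.
TS = 3872 (equal to competitive TS).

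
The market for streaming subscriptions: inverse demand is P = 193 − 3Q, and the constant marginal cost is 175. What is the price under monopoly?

P = 184

A monopolist chooses Q where MR = MC. MR = 193 − 6Q; setting this equal to 175 gives Q = 3 and P = 184.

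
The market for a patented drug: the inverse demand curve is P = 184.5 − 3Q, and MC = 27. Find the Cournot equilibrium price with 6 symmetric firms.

With 6 symmetric Cournot firms, each firm's FOC gives 184.5 − 21q = 27, so q = 7.5, Q = 6·7.5 = 45, and P = 49.5.

P = 49.5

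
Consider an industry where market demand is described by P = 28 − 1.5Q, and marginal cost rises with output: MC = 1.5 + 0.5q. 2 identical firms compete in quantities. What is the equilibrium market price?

Cournot with 2 identical firms: the symmetric best-response condition is 28 − 4.5q = 1.5 + 0.5q. Each firm produces q = 5.3, total output Q = 10.6, price P = 12.1.

P = 12.1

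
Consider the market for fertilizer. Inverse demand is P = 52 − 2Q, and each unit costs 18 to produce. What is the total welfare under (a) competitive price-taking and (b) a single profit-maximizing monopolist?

Perfect competition: P = MC = 18, so 52 − 2Q = 18 and Q = 17.
CS = ½·(52 − 18)·17 = 289; PS = (18 − 18)·17 = 0; TS = 289.
A monopolist chooses Q where MR = MC. MR = 52 − 4Q; setting this equal to 18 gives Q = 8.5 and P = 35.
CS = ½·(52 − 35)·8.5 = 72.25; PS = (35 − 18)·8.5 = 144.5; TS = 216.75.

Competition: TS = 289; Monopoly: TS = 216.75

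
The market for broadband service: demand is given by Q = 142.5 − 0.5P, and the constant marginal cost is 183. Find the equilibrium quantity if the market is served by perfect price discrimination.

Inverting demand: P = 285 − 2Q.
With perfect price discrimination, output is the efficient level Q = 51 (where demand meets MC), but every buyer pays their willingness to pay: CS = 0 and PS = total surplus.

Q = 51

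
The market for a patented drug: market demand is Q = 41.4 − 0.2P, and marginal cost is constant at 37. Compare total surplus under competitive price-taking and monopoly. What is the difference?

Inverting demand: P = 207 − 5Q.
Under competition P = MC = 37, so Q = (207 − 37)/5 = 34.
CS = ½·(207 − 37)·34 = 2890; PS = (37 − 37)·34 = 0; TS = 2890.
The monopolist equates marginal revenue to marginal cost: 207 − 10Q = 37, so Q = 17. From demand, P = 122.
CS = ½·(207 − 122)·17 = 722.5; PS = (122 − 37)·17 = 1445; TS = 2167.5.
Change in total surplus: 2167.5 − 2890 = −722.5.

Total surplus falls by 722.5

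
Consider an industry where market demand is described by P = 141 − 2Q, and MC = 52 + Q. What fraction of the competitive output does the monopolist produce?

Monopoly sets MR = MC: 141 − 4Q = 52 + Q ⇒ Q = 17.8, P = 141 − 2·17.8 = 105.4.
Under competition P = MC: 141 − 2Q = 52 + Q ⇒ Q = 89/3, P = 245/3.
Ratio Q_m/Q_c = 17.8/(89/3) = 0.6.

Q_m/Q_c = 0.6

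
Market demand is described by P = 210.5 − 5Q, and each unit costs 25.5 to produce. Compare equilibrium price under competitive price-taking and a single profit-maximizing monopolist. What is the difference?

P rises by 92.5

Under competition P = MC = 25.5, so Q = (210.5 − 25.5)/5 = 37.
Monopoly sets MR = MC: 210.5 − 10Q = 25.5 ⇒ Q = 18.5, P = 210.5 − 5·18.5 = 118.
Change in equilibrium price: 118 − 25.5 = 92.5.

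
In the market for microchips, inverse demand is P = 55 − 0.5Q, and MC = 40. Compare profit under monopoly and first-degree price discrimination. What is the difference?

Monopoly sets MR = MC: 55 − Q = 40 ⇒ Q = 15, P = 55 − 0.5·15 = 47.5.
Profit = (47.5 − 40)·15 = 112.5.
A perfectly discriminating monopolist sells every unit with P(Q) ≥ MC(Q), so output equals the competitive quantity Q = 30. Each buyer pays their reservation price, so CS = 0 and the firm captures all surplus.
PS equals the full surplus area, 225. Profit = 225 = 225.
Change in profit: 225 − 112.5 = 112.5.

π rises by 112.5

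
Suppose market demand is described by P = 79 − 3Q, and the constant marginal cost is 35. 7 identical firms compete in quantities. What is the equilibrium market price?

In a 7-firm Cournot equilibrium, symmetry and the first-order condition give q = (79 − 35)/(24) = 11/6. So Q = 77/6 and P = 40.5.

P = 40.5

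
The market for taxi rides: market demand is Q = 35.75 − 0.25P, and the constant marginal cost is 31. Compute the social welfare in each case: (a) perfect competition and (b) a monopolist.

Inverting demand: P = 143 − 4Q.
Perfect competition: P = MC = 31, so 143 − 4Q = 31 and Q = 28.
CS = ½·(143 − 31)·28 = 1568; PS = (31 − 31)·28 = 0; TS = 1568.
The monopolist equates marginal revenue to marginal cost: 143 − 8Q = 31, so Q = 14. From demand, P = 87.
CS = ½·(143 − 87)·14 = 392; PS = (87 − 31)·14 = 784; TS = 1176.

Competition: TS = 1568; Monopoly: TS = 1176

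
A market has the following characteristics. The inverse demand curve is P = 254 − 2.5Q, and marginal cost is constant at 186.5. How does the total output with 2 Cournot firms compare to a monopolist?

Cournot with 2 identical firms: the symmetric best-response condition is 254 − 7.5q = 186.5. Each firm produces q = 9, total output Q = 18, price P = 209.
Monopoly sets MR = MC: 254 − 5Q = 186.5 ⇒ Q = 13.5, P = 254 − 2.5·13.5 = 220.25.

Cournot: Q = 18; Monopoly: Q = 13.5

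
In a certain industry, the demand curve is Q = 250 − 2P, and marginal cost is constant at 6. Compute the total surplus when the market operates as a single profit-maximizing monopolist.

Inverting demand: P = 125 − 0.5Q.
A monopolist chooses Q where MR = MC. MR = 125 − Q; setting this equal to 6 gives Q = 119 and P = 65.5.
CS = ½·(125 − 65.5)·119 = 3540.25; PS = (65.5 − 6)·119 = 7080.5; TS = 10620.75.

TS = 10620.75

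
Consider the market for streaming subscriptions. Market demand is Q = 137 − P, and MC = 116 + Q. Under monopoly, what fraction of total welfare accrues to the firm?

PS/TS = 0.75

Inverting demand: P = 137 − Q.
A monopolist chooses Q where MR = MC. MR = 137 − 2Q; setting this equal to 116 + Q gives Q = 7 and P = 130.
CS = ½·(137 − 130)·7 = 24.5.
PS = P·Q − VC(Q) = 130·7 − (116·7 + ½·1·7²) = 73.5.
Share captured = PS/TS = 73.5/98 = 0.75.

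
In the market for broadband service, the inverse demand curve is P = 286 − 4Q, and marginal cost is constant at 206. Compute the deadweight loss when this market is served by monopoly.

Competitive firms price at marginal cost: P = 206, giving Q = 20.
The monopolist equates marginal revenue to marginal cost: 286 − 8Q = 206, so Q = 10. From demand, P = 246.
DWL is the triangle between Q = 10 and Q = 20: ½·(20 − 10)·(246 − 206) = 200.

DWL = 200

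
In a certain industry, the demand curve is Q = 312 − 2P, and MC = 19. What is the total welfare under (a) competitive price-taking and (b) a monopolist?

Competition: TS = 18769; Monopoly: TS = 14076.75

Inverting demand: P = 156 − 0.5Q.
Under competition P = MC = 19, so Q = (156 − 19)/0.5 = 274.
CS = ½·(156 − 19)·274 = 18769; PS = (19 − 19)·274 = 0; TS = 18769.
The monopolist equates marginal revenue to marginal cost: 156 − Q = 19, so Q = 137. From demand, P = 87.5.
CS = ½·(156 − 87.5)·137 = 4692.25; PS = (87.5 − 19)·137 = 9384.5; TS = 14076.75.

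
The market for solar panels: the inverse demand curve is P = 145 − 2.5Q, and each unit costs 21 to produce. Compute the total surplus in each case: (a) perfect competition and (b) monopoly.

Competition: TS = 3075.2; Monopoly: TS = 2306.4

Competitive firms price at marginal cost: P = 21, giving Q = 49.6.
CS = ½·(145 − 21)·49.6 = 3075.2; PS = (21 − 21)·49.6 = 0; TS = 3075.2.
The monopolist equates marginal revenue to marginal cost: 145 − 5Q = 21, so Q = 24.8. From demand, P = 83.
CS = ½·(145 − 83)·24.8 = 768.8; PS = (83 − 21)·24.8 = 1537.6; TS = 2306.4.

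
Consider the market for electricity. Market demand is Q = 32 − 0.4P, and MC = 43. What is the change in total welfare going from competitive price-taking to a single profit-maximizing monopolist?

Inverting demand: P = 80 − 2.5Q.
Perfect competition: P = MC = 43, so 80 − 2.5Q = 43 and Q = 14.8.
CS = ½·(80 − 43)·14.8 = 273.8; PS = (43 − 43)·14.8 = 0; TS = 273.8.
A monopolist chooses Q where MR = MC. MR = 80 − 5Q; setting this equal to 43 gives Q = 7.4 and P = 61.5.
CS = ½·(80 − 61.5)·7.4 = 68.45; PS = (61.5 − 43)·7.4 = 136.9; TS = 205.35.
Change in total welfare: 205.35 − 273.8 = −68.45.

TS falls by 68.45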